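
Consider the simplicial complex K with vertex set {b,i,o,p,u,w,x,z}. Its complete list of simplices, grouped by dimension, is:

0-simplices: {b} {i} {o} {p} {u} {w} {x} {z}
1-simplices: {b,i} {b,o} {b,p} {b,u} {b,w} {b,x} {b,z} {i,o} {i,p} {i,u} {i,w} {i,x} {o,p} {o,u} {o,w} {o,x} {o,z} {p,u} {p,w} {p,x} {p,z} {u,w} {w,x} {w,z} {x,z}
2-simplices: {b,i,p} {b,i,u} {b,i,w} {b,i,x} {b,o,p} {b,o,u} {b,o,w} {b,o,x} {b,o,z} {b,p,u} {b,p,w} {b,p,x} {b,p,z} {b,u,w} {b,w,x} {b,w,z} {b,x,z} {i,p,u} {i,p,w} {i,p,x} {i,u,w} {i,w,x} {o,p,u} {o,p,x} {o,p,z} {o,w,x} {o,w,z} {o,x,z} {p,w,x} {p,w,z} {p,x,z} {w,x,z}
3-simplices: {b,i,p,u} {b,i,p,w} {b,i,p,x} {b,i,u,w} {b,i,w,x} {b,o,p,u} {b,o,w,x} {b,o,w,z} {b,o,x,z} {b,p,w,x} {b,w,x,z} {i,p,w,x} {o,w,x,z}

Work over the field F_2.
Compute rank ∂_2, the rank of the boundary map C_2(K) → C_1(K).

n_0=8 n_1=25 n_2=32 n_3=13  [Z2]
∂1: piv[bi,bo,bp,bu,bw,bx,bz] rk=7  ker:io,ip,iu,iw,ix,op,ou,ow,ox,oz,pu,pw,px,pz,uw,wx,wz,xz
∂2: piv[bip,biu,biw,bix,bop,bou,bow,box,boz,bpu,bpw,bpx,bpz,buw,bwx,bwz,bxz] rk=17  ker:ipu,ipw,ipx,iuw,iwx,opu,opx,opz,owx,owz,oxz,pwx,pwz,pxz,wxz
∂3: piv[bipu,bipw,bipx,biuw,biwx,bopu,bowx,bowz,boxz,bpwx,bwxz] rk=11  ker:ipwx,owxz
rk∂_2=17

rank∂_2=17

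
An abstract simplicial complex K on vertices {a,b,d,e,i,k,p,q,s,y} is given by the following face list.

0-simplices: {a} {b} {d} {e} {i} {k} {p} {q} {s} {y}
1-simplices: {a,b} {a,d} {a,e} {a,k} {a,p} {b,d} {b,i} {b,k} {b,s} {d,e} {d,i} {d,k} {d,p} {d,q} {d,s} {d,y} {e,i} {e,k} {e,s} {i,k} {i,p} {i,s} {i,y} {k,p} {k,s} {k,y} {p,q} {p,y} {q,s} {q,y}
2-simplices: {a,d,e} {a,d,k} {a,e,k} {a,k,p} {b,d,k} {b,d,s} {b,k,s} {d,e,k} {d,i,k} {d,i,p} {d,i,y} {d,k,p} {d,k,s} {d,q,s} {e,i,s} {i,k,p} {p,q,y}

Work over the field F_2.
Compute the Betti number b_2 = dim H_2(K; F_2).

n_0=10 n_1=30 n_2=17  [Z2]
∂1: piv[ab,ad,ae,ak,ap,bi,bs,dq,dy] rk=9  ker:bd,bk,de,di,dk,dp,ds,ei,ek,es,ik,ip,is,iy,kp,ks,ky,pq,py,qs,qy
∂2: piv[ade,adk,aek,akp,bdk,bds,bks,dik,dip,diy,dkp,dqs,eis,pqy] rk=14  ker:dek,dks,ikp
b_2=(17−14)−0=3

b_2=3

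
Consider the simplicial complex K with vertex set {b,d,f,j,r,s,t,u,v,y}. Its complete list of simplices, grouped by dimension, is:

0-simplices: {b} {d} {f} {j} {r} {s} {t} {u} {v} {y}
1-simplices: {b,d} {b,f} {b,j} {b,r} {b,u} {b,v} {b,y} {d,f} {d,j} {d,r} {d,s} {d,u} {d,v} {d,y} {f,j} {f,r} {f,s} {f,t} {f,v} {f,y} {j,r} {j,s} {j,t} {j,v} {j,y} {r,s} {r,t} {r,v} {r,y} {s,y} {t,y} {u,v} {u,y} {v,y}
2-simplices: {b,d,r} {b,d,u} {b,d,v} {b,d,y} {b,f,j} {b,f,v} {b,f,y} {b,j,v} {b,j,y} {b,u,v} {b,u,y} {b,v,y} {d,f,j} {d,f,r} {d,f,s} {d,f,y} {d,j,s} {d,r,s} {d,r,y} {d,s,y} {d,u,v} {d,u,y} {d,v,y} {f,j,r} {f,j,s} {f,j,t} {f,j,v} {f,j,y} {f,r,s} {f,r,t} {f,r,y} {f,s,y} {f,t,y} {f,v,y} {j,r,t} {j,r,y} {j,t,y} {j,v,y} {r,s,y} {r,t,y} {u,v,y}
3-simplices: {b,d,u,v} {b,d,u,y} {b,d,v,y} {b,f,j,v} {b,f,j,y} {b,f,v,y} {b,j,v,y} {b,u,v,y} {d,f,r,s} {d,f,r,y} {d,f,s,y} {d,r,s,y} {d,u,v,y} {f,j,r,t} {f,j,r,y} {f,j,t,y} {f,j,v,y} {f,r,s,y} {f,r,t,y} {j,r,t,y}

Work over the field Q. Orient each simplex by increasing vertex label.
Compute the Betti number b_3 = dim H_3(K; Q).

n_0=10 n_1=34 n_2=41 n_3=20  [Q]
∂1: piv[bd,bf,bj,br,bu,bv,by,ds,ft] rk=9  ker:df,dj,dr,du,dv,dy,fj,fr,fs,fv,fy,jr,js,jt,jv,jy,rs,rt,rv,ry,sy,ty,uv,uy,vy
∂2: piv[bdr,bdu,bdv,bdy,bfj,bfv,bfy,bjv,bjy,buv,buy,bvy,dfj,dfr,dfs,dfy,djs,drs,dry,dsy,fjr,fjt,frt,fty] rk=24  ker:duv,duy,dvy,fjs,fjv,fjy,frs,fry,fsy,fvy,jrt,jry,jty,jvy,rsy,rty,uvy
∂3: piv[bduv,bduy,bdvy,bfjv,bfjy,bfvy,bjvy,buvy,dfrs,dfry,dfsy,drsy,fjrt,fjry,fjty,frty] rk=16  ker:duvy,fjvy,frsy,jrty
b_3=(20−16)−0=4

b_3=4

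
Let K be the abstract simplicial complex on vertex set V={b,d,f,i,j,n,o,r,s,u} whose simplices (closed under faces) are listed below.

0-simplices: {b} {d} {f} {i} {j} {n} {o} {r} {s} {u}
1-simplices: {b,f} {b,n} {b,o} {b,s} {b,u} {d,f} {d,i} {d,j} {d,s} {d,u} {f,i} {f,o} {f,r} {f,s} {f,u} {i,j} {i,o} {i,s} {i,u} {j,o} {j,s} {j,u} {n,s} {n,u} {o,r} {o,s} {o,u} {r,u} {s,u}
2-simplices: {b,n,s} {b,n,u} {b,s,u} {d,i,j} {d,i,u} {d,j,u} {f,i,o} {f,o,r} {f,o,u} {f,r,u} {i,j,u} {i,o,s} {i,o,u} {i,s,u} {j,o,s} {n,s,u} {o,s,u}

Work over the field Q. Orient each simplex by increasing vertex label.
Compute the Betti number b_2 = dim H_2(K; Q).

n_0=10 n_1=29 n_2=17  [Q]
∂1: piv[bf,bn,bo,bs,bu,df,di,dj,fr] rk=9  ker:ds,du,fi,fo,fs,fu,ij,io,is,iu,jo,js,ju,ns,nu,or,os,ou,ru,su
∂2: piv[bns,bnu,bsu,dij,diu,dju,fio,for,fou,fru,ios,iou,isu,jos] rk=14  ker:iju,nsu,osu
b_2=(17−14)−0=3

b_2=3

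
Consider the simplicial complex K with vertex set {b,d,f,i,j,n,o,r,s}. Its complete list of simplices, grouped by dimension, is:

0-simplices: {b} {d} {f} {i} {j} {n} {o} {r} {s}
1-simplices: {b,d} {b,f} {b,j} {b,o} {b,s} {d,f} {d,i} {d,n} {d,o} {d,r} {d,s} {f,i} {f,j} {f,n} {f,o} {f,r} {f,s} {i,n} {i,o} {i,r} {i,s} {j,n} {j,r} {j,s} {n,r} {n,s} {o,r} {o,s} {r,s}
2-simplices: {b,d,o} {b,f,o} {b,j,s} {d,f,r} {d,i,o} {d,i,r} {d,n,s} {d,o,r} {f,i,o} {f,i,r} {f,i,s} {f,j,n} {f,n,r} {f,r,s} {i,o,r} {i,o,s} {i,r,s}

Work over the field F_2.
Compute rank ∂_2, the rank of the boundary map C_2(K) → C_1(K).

n_0=9 n_1=29 n_2=17  [Z2]
∂1: piv[bd,bf,bj,bo,bs,di,dn,dr] rk=8  ker:df,do,ds,fi,fj,fn,fo,fr,fs,in,io,ir,is,jn,jr,js,nr,ns,or,os,rs
∂2: piv[bdo,bfo,bjs,dfr,dio,dir,dns,dor,fio,fir,fis,fjn,fnr,frs,ios] rk=15  ker:ior,irs
rk∂_2=15

rank∂_2=15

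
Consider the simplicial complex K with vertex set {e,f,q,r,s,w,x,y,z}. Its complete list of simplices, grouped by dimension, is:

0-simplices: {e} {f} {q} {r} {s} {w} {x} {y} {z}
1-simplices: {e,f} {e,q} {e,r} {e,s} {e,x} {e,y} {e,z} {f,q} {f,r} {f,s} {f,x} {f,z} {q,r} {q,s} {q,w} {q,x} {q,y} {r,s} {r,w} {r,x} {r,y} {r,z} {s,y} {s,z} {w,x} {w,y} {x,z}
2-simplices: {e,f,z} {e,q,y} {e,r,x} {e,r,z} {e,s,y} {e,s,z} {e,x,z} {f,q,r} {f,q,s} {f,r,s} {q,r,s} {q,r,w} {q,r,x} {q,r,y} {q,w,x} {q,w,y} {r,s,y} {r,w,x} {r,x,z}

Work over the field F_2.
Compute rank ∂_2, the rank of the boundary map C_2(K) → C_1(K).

n_0=9 n_1=27 n_2=19  [Z2]
∂1: piv[ef,eq,er,es,ex,ey,ez,qw] rk=8  ker:fq,fr,fs,fx,fz,qr,qs,qx,qy,rs,rw,rx,ry,rz,sy,sz,wx,wy,xz
∂2: piv[efz,eqy,erx,erz,esy,esz,exz,fqr,fqs,frs,qrw,qrx,qry,qwx,qwy,rsy] rk=16  ker:qrs,rwx,rxz
rk∂_2=16

rank∂_2=16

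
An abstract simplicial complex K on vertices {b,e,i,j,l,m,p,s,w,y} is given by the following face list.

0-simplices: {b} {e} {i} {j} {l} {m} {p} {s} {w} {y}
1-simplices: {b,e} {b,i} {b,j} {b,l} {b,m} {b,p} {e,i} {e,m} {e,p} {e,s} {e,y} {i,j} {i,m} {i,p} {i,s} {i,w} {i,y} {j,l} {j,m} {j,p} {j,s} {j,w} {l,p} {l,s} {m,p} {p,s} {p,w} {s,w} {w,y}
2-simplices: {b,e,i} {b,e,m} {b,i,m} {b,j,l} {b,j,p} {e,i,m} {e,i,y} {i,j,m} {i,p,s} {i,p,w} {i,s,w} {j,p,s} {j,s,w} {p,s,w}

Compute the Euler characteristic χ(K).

n_0=10 n_1=29 n_2=14
χ=+10−29+14=-5

χ(K)=-5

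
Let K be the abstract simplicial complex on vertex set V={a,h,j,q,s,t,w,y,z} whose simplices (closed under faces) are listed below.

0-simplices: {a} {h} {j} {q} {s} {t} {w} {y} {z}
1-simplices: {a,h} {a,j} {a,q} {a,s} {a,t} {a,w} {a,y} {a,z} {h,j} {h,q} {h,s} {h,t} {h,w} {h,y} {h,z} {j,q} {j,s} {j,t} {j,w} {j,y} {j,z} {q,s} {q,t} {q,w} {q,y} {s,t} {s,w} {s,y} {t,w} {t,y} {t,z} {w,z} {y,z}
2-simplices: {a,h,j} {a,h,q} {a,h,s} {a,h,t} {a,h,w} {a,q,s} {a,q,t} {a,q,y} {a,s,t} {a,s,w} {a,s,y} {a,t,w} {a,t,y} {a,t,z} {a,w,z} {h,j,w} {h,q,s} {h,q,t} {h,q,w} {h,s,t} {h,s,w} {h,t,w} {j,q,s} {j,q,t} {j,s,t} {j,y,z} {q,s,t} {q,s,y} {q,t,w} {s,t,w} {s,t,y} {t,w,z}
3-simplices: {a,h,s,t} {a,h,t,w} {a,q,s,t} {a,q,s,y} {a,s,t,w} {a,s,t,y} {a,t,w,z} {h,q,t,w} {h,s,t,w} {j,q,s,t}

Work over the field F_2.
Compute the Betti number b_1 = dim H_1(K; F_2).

n_0=9 n_1=33 n_2=32 n_3=10  [Z2]
∂1: piv[ah,aj,aq,as,at,aw,ay,az] rk=8  ker:hj,hq,hs,ht,hw,hy,hz,jq,js,jt,jw,jy,jz,qs,qt,qw,qy,st,sw,sy,tw,ty,tz,wz,yz
∂2: piv[ahj,ahq,ahs,aht,ahw,aqs,aqt,aqy,ast,asw,asy,atw,aty,atz,awz,hjw,hqw,jqs,jqt,jyz] rk=20  ker:hqs,hqt,hst,hsw,htw,jst,qst,qsy,qtw,stw,sty,twz
∂3: piv[ahst,ahtw,aqst,aqsy,astw,asty,atwz,hqtw,hstw,jqst] rk=10
b_1=(33−8)−20=5

b_1=5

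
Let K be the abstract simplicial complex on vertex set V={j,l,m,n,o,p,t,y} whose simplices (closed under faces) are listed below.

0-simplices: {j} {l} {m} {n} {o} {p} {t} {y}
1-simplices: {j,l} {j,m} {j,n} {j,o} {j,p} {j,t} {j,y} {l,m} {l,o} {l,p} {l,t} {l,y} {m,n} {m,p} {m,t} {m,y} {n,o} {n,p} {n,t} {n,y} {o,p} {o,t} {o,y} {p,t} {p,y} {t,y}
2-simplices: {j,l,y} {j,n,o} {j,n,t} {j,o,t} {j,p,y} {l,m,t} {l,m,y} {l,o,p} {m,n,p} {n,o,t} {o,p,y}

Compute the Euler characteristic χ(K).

χ(K)=-7

n_0=8 n_1=26 n_2=11
χ=+8−26+11=-7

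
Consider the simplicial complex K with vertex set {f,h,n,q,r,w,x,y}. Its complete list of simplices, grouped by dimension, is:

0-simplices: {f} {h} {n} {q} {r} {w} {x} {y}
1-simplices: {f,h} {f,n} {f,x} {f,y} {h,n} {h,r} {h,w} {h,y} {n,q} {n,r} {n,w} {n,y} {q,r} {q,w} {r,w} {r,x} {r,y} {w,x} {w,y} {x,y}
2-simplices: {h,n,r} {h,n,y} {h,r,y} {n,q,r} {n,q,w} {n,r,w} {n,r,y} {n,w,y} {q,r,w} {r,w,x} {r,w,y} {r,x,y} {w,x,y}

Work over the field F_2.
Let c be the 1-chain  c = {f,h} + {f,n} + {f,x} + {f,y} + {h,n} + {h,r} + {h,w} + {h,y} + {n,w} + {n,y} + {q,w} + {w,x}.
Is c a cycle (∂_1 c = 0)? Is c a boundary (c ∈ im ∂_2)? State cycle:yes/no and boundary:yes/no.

n_0=8 n_1=20 n_2=13  [Z2]
∂1: piv[fh,fn,fx,fy,hr,hw,nq] rk=7  ker:hn,hy,nr,nw,ny,qr,qw,rw,rx,ry,wx,wy,xy
∂2: piv[hnr,hny,hry,nqr,nqw,nrw,nwy,rwx,rxy] rk=9  ker:nry,qrw,rwy,wxy
∂1c = {h} + {q} + {r} + {y}

cycle:no boundary:no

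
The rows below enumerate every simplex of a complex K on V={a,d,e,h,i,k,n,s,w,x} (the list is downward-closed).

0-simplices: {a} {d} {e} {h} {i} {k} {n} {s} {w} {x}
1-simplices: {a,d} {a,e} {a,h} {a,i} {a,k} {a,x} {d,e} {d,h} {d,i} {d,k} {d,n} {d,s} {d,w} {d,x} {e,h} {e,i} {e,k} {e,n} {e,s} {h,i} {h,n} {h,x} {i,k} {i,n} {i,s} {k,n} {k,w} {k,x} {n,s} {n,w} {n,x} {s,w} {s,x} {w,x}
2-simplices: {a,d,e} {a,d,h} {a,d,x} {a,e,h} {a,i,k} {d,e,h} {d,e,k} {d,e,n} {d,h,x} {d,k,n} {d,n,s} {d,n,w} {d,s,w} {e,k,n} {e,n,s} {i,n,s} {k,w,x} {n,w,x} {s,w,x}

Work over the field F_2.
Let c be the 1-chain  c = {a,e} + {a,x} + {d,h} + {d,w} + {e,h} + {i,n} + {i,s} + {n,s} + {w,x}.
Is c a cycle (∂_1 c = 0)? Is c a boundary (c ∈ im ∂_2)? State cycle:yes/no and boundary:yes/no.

cycle:yes boundary:no

n_0=10 n_1=34 n_2=19  [Z2]
∂1: piv[ad,ae,ah,ai,ak,ax,dn,ds,dw] rk=9  ker:de,dh,di,dk,dx,eh,ei,ek,en,es,hi,hn,hx,ik,in,is,kn,kw,kx,ns,nw,nx,sw,sx,wx
∂2: piv[ade,adh,adx,aeh,aik,dek,den,dhx,dkn,dns,dnw,dsw,ens,ins,kwx,nwx,swx] rk=17  ker:deh,ekn
∂1c = 0
c vs im∂2: residual ≠ 0 ⇒ not boundary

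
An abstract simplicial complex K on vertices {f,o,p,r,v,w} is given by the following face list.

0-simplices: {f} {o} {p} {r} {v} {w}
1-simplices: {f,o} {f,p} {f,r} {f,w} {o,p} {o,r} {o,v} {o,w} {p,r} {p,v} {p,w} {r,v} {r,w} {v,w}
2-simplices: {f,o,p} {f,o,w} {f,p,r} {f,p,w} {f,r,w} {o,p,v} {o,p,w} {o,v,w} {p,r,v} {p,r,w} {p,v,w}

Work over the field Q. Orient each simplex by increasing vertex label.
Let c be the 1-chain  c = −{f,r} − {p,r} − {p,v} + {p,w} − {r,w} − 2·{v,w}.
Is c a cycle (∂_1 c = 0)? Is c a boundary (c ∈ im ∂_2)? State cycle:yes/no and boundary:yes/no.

cycle:no boundary:no

n_0=6 n_1=14 n_2=11  [Q]
∂1: piv[fo,fp,fr,fw,ov] rk=5  ker:op,or,ow,pr,pv,pw,rv,rw,vw
∂2: piv[fop,fow,fpr,fpw,frw,opv,ovw,prv] rk=8  ker:opw,prw,pvw
∂1c = {f} + {p} − {r} + {v} − 2·{w}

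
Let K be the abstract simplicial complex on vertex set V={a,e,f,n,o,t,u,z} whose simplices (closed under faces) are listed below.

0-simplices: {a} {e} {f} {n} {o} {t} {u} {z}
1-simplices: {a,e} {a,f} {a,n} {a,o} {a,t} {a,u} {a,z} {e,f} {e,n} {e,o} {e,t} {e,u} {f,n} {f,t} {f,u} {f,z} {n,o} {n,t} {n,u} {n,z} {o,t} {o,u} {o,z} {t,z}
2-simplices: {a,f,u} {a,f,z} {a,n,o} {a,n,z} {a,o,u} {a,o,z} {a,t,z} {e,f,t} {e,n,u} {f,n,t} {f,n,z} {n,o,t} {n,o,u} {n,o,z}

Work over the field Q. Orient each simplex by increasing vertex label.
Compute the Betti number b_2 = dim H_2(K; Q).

b_2=1

n_0=8 n_1=24 n_2=14  [Q]
∂1: piv[ae,af,an,ao,at,au,az] rk=7  ker:ef,en,eo,et,eu,fn,ft,fu,fz,no,nt,nu,nz,ot,ou,oz,tz
∂2: piv[afu,afz,ano,anz,aou,aoz,atz,eft,enu,fnt,fnz,not,nou] rk=13  ker:noz
b_2=(14−13)−0=1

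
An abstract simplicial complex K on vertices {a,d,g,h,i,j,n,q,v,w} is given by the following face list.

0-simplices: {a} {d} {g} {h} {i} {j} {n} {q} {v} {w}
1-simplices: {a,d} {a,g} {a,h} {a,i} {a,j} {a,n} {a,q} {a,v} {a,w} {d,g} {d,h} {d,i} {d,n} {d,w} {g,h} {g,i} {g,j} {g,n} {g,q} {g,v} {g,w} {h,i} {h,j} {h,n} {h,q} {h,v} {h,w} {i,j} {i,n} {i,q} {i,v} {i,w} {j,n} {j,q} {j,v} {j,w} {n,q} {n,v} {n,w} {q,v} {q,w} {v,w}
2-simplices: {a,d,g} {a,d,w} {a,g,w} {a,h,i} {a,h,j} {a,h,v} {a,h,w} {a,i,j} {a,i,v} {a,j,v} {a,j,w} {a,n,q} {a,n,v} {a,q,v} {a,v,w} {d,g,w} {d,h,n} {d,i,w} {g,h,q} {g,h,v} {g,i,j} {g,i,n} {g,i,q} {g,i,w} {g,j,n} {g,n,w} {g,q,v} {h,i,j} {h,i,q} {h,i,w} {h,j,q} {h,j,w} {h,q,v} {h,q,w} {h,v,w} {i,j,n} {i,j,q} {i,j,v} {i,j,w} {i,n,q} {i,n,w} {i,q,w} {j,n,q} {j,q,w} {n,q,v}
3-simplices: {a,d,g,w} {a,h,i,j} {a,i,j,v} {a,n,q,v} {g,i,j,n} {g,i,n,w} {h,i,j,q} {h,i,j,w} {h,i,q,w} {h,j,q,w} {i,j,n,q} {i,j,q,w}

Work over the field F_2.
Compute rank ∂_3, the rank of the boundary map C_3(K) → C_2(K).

rank∂_3=11

n_0=10 n_1=42 n_2=45 n_3=12  [Z2]
∂1: piv[ad,ag,ah,ai,aj,an,aq,av,aw] rk=9  ker:dg,dh,di,dn,dw,gh,gi,gj,gn,gq,gv,gw,hi,hj,hn,hq,hv,hw,ij,in,iq,iv,iw,jn,jq,jv,jw,nq,nv,nw,qv,qw,vw
∂2: piv[adg,adw,agw,ahi,ahj,ahv,ahw,aij,aiv,ajv,ajw,anq,anv,aqv,avw,dhn,diw,ghq,ghv,gij,gin,giq,giw,gjn,gnw,gqv,hiq,hiw,hjq,hqw,inq] rk=31  ker:dgw,hij,hjw,hqv,hvw,ijn,ijq,ijv,ijw,inw,iqw,jnq,jqw,nqv
∂3: piv[adgw,ahij,aijv,anqv,gijn,ginw,hijq,hijw,hiqw,hjqw,ijnq] rk=11  ker:ijqw
rk∂_3=11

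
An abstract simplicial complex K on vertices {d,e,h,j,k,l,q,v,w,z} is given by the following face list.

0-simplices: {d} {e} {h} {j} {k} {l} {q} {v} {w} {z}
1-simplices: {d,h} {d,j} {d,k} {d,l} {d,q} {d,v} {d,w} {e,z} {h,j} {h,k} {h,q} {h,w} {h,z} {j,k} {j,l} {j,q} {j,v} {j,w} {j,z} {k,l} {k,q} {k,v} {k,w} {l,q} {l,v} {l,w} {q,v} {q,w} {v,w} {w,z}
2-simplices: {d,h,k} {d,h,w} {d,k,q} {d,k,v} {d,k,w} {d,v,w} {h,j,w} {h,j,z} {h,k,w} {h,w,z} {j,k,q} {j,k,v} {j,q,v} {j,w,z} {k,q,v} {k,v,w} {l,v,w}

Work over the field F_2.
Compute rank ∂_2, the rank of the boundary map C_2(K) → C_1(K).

n_0=10 n_1=30 n_2=17  [Z2]
∂1: piv[dh,dj,dk,dl,dq,dv,dw,ez,hz] rk=9  ker:hj,hk,hq,hw,jk,jl,jq,jv,jw,jz,kl,kq,kv,kw,lq,lv,lw,qv,qw,vw,wz
∂2: piv[dhk,dhw,dkq,dkv,dkw,dvw,hjw,hjz,hwz,jkq,jkv,jqv,lvw] rk=13  ker:hkw,jwz,kqv,kvw
rk∂_2=13

rank∂_2=13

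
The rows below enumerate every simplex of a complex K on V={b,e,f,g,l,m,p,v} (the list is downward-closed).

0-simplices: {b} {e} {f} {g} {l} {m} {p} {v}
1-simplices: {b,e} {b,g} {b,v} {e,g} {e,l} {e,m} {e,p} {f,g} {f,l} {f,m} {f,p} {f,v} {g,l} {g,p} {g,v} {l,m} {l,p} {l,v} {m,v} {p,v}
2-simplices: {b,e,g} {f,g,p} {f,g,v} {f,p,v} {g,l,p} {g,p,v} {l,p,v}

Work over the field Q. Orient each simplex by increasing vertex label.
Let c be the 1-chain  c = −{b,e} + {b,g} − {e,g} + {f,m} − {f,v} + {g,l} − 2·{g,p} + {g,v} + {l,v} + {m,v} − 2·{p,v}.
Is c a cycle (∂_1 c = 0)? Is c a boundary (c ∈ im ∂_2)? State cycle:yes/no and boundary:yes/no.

cycle:yes boundary:no

n_0=8 n_1=20 n_2=7  [Q]
∂1: piv[be,bg,bv,el,em,ep,fg] rk=7  ker:eg,fl,fm,fp,fv,gl,gp,gv,lm,lp,lv,mv,pv
∂2: piv[beg,fgp,fgv,fpv,glp,lpv] rk=6  ker:gpv
∂1c = 0
c vs im∂2: residual ≠ 0 ⇒ not boundary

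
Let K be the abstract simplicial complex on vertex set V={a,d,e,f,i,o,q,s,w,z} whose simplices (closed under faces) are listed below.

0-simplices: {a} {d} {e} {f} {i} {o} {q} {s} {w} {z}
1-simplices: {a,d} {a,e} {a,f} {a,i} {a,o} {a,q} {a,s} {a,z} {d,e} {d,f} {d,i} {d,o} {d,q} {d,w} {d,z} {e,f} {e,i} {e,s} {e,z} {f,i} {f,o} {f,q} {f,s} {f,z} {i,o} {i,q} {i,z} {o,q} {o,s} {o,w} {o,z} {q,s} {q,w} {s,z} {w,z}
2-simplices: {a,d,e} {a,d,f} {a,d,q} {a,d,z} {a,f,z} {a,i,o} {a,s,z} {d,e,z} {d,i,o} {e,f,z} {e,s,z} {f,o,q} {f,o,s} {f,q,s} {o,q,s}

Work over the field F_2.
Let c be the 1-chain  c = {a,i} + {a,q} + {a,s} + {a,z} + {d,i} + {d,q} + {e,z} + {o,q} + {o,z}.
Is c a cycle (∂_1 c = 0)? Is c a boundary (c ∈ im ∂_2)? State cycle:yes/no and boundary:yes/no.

cycle:no boundary:no

n_0=10 n_1=35 n_2=15  [Z2]
∂1: piv[ad,ae,af,ai,ao,aq,as,az,dw] rk=9  ker:de,df,di,do,dq,dz,ef,ei,es,ez,fi,fo,fq,fs,fz,io,iq,iz,oq,os,ow,oz,qs,qw,sz,wz
∂2: piv[ade,adf,adq,adz,afz,aio,asz,dez,dio,efz,esz,foq,fos,fqs] rk=14  ker:oqs
∂1c = {e} + {q} + {s} + {z}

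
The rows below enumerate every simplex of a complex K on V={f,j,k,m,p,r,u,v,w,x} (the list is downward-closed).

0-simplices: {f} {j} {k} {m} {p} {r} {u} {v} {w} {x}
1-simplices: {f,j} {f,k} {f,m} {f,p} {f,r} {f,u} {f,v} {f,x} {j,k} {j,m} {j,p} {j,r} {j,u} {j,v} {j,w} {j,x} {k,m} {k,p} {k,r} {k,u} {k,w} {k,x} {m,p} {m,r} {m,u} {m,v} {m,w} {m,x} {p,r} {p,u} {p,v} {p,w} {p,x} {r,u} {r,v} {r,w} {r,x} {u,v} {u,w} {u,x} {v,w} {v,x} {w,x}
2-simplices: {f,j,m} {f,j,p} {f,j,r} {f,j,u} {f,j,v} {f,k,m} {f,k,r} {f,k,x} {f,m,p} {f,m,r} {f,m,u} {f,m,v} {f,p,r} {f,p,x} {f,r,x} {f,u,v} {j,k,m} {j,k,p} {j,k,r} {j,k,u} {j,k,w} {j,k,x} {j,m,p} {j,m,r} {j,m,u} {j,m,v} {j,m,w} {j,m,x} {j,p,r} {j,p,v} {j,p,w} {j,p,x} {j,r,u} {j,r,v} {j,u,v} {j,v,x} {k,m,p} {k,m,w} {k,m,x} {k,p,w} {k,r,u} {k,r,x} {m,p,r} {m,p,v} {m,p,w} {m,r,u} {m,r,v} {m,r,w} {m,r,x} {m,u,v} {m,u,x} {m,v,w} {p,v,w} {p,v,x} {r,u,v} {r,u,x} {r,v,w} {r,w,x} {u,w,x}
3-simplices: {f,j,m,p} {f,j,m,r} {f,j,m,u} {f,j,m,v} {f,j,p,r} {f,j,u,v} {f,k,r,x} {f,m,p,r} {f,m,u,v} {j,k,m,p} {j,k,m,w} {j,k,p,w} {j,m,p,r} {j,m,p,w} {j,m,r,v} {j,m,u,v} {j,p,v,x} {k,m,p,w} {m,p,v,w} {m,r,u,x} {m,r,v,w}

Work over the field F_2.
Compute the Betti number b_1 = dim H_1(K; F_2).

n_0=10 n_1=43 n_2=59 n_3=21  [Z2]
∂1: piv[fj,fk,fm,fp,fr,fu,fv,fx,jw] rk=9  ker:jk,jm,jp,jr,ju,jv,jx,km,kp,kr,ku,kw,kx,mp,mr,mu,mv,mw,mx,pr,pu,pv,pw,px,ru,rv,rw,rx,uv,uw,ux,vw,vx,wx
∂2: piv[fjm,fjp,fjr,fju,fjv,fkm,fkr,fkx,fmp,fmr,fmu,fmv,fpr,fpx,frx,fuv,jkm,jkp,jku,jkw,jkx,jmw,jmx,jpv,jpw,jru,jrv,jvx,mrw,mux,mvw,rwx,uwx] rk=33  ker:jkr,jmp,jmr,jmu,jmv,jpr,jpx,juv,kmp,kmw,kmx,kpw,kru,krx,mpr,mpv,mpw,mru,mrv,mrx,muv,pvw,pvx,ruv,rux,rvw
∂3: piv[fjmp,fjmr,fjmu,fjmv,fjpr,fjuv,fkrx,fmpr,fmuv,jkmp,jkmw,jkpw,jmpw,jmrv,jpvx,mpvw,mrux,mrvw] rk=18  ker:jmpr,jmuv,kmpw
b_1=(43−9)−33=1

b_1=1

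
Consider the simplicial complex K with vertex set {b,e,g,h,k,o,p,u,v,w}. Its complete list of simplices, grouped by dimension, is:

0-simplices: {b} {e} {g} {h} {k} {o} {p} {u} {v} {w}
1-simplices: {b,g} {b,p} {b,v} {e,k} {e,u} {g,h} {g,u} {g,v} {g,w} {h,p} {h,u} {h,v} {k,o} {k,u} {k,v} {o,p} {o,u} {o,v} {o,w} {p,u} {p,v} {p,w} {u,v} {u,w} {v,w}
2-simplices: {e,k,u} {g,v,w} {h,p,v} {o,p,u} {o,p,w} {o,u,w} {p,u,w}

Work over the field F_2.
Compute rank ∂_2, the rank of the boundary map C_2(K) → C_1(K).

n_0=10 n_1=25 n_2=7  [Z2]
∂1: piv[bg,bp,bv,ek,eu,gh,gu,gw,ko] rk=9  ker:gv,hp,hu,hv,ku,kv,op,ou,ov,ow,pu,pv,pw,uv,uw,vw
∂2: piv[eku,gvw,hpv,opu,opw,ouw] rk=6  ker:puw
rk∂_2=6

rank∂_2=6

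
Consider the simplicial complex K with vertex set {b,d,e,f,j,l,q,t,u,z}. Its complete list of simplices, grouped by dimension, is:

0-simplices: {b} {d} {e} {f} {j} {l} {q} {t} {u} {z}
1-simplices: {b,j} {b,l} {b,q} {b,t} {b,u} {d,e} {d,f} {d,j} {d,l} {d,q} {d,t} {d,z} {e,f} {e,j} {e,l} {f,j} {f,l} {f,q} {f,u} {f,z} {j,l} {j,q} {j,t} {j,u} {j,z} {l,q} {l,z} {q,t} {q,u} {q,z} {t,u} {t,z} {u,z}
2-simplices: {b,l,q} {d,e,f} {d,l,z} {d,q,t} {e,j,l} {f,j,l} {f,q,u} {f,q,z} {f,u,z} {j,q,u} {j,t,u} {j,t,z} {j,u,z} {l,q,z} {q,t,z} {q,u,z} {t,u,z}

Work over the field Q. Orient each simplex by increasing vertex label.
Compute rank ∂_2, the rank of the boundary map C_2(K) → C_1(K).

n_0=10 n_1=33 n_2=17  [Q]
∂1: piv[bj,bl,bq,bt,bu,de,df,dj,dz] rk=9  ker:dl,dq,dt,ef,ej,el,fj,fl,fq,fu,fz,jl,jq,jt,ju,jz,lq,lz,qt,qu,qz,tu,tz,uz
∂2: piv[blq,def,dlz,dqt,ejl,fjl,fqu,fqz,fuz,jqu,jtu,jtz,juz,lqz,qtz] rk=15  ker:quz,tuz
rk∂_2=15

rank∂_2=15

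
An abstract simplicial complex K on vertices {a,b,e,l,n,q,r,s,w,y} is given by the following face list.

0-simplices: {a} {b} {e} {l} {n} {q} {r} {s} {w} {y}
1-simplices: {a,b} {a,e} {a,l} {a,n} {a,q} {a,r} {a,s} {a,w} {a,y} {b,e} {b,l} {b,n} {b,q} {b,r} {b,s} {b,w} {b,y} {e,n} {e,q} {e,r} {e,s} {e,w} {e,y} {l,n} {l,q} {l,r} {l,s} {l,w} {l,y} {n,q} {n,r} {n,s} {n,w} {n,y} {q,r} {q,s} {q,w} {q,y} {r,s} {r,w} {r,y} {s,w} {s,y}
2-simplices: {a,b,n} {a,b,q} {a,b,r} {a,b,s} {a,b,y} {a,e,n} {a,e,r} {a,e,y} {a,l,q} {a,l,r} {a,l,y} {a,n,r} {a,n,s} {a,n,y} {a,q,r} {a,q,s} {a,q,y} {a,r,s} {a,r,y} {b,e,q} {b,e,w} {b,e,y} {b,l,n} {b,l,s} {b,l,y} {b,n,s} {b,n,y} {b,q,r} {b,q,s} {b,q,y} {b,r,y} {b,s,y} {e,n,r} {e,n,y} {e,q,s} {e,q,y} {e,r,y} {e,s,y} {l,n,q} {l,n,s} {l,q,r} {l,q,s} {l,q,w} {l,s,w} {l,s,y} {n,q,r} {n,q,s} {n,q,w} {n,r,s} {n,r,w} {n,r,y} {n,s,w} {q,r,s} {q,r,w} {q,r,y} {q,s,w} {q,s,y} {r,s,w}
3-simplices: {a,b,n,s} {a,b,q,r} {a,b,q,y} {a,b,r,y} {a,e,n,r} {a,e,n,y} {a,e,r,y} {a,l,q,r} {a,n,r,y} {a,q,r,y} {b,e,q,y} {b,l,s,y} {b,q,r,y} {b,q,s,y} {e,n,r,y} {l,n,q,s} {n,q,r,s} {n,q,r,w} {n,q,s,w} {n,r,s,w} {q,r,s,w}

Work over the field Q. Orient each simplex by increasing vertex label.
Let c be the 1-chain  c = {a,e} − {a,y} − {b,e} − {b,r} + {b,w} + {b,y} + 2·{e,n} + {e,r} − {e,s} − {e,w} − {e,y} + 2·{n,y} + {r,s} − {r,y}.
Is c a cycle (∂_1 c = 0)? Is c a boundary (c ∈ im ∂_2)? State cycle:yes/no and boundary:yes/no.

n_0=10 n_1=43 n_2=58 n_3=21  [Q]
∂1: piv[ab,ae,al,an,aq,ar,as,aw,ay] rk=9  ker:be,bl,bn,bq,br,bs,bw,by,en,eq,er,es,ew,ey,ln,lq,lr,ls,lw,ly,nq,nr,ns,nw,ny,qr,qs,qw,qy,rs,rw,ry,sw,sy
∂2: piv[abn,abq,abr,abs,aby,aen,aer,aey,alq,alr,aly,anr,ans,any,aqr,aqs,aqy,ars,ary,beq,bew,bey,bln,bls,bly,bsy,eqs,lnq,lqw,lsw,nqw,nrw] rk=32  ker:bns,bny,bqr,bqs,bqy,bry,enr,eny,eqy,ery,esy,lns,lqr,lqs,lsy,nqr,nqs,nrs,nry,nsw,qrs,qrw,qry,qsw,qsy,rsw
∂3: piv[abns,abqr,abqy,abry,aenr,aeny,aery,alqr,anry,aqry,beqy,blsy,bqsy,lnqs,nqrs,nqrw,nqsw,nrsw] rk=18  ker:bqry,enry,qrsw
∂1c = 0
c vs im∂2: reduces to 0 ⇒ boundary

cycle:yes boundary:yes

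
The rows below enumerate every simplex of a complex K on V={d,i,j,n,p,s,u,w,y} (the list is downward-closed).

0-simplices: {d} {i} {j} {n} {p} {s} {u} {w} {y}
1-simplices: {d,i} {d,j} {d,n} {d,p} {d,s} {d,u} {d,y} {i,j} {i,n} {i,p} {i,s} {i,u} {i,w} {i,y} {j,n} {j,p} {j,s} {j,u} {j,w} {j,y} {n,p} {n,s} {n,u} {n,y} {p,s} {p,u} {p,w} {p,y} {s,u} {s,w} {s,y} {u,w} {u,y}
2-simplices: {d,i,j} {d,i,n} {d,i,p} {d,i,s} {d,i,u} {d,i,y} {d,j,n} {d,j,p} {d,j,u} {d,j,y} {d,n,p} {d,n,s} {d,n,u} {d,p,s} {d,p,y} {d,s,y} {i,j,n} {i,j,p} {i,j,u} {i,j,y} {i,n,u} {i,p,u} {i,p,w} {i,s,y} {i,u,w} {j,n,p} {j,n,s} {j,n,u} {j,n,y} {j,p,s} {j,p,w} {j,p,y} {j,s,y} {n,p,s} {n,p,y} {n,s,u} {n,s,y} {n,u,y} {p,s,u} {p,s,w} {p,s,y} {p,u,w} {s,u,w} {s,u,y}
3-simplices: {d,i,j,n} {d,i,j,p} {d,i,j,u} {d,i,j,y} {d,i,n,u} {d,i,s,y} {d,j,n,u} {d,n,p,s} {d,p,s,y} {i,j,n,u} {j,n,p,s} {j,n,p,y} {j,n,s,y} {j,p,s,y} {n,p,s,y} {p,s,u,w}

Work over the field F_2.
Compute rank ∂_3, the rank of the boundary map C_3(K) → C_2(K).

rank∂_3=14

n_0=9 n_1=33 n_2=44 n_3=16  [Z2]
∂1: piv[di,dj,dn,dp,ds,du,dy,iw] rk=8  ker:ij,in,ip,is,iu,iy,jn,jp,js,ju,jw,jy,np,ns,nu,ny,ps,pu,pw,py,su,sw,sy,uw,uy
∂2: piv[dij,din,dip,dis,diu,diy,djn,djp,dju,djy,dnp,dns,dnu,dps,dpy,dsy,ipu,ipw,iuw,jns,jny,jpw,nsu,nuy,psw] rk=25  ker:ijn,ijp,iju,ijy,inu,isy,jnp,jnu,jps,jpy,jsy,nps,npy,nsy,psu,psy,puw,suw,suy
∂3: piv[dijn,dijp,diju,dijy,dinu,disy,djnu,dnps,dpsy,jnps,jnpy,jnsy,jpsy,psuw] rk=14  ker:ijnu,npsy
rk∂_3=14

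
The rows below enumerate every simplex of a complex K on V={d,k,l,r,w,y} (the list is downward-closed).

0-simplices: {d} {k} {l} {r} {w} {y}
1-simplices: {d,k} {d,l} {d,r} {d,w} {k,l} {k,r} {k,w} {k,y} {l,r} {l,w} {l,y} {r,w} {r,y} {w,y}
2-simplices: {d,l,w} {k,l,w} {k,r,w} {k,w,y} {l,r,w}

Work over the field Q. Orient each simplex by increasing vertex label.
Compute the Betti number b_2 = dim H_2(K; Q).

n_0=6 n_1=14 n_2=5  [Q]
∂1: piv[dk,dl,dr,dw,ky] rk=5  ker:kl,kr,kw,lr,lw,ly,rw,ry,wy
∂2: piv[dlw,klw,krw,kwy,lrw] rk=5
b_2=(5−5)−0=0

b_2=0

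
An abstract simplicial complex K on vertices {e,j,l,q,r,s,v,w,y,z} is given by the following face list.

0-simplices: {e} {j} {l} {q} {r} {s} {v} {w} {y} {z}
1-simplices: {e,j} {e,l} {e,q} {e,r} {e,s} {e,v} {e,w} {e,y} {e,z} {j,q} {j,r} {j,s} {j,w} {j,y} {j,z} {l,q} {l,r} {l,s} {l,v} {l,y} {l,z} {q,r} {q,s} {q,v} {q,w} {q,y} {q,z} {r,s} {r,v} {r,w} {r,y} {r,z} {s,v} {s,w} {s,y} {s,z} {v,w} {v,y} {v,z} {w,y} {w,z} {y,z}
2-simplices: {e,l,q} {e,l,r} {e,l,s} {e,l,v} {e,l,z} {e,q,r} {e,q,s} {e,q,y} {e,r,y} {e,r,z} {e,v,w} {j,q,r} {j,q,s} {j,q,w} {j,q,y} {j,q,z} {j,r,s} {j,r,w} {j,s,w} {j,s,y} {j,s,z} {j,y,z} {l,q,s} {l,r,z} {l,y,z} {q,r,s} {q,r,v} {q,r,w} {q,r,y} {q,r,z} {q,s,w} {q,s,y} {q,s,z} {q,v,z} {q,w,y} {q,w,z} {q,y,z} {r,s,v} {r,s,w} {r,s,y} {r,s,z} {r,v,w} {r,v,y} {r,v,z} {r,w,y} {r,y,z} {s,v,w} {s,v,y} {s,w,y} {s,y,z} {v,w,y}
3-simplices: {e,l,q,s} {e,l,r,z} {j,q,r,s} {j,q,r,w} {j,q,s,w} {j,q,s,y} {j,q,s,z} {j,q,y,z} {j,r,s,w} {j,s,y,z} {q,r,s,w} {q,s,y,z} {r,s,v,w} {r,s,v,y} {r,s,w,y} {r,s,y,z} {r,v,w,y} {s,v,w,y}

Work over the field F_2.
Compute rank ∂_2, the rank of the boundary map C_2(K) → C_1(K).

rank∂_2=31

n_0=10 n_1=42 n_2=51 n_3=18  [Z2]
∂1: piv[ej,el,eq,er,es,ev,ew,ey,ez] rk=9  ker:jq,jr,js,jw,jy,jz,lq,lr,ls,lv,ly,lz,qr,qs,qv,qw,qy,qz,rs,rv,rw,ry,rz,sv,sw,sy,sz,vw,vy,vz,wy,wz,yz
∂2: piv[elq,elr,els,elv,elz,eqr,eqs,eqy,ery,erz,evw,jqr,jqs,jqw,jqy,jqz,jrs,jrw,jsw,jsy,jsz,jyz,lyz,qrv,qrz,qvz,qwy,qwz,rsv,rvw,rvy] rk=31  ker:lqs,lrz,qrs,qrw,qry,qsw,qsy,qsz,qyz,rsw,rsy,rsz,rvz,rwy,ryz,svw,svy,swy,syz,vwy
∂3: piv[elqs,elrz,jqrs,jqrw,jqsw,jqsy,jqsz,jqyz,jrsw,jsyz,rsvw,rsvy,rswy,rsyz,rvwy] rk=15  ker:qrsw,qsyz,svwy
rk∂_2=31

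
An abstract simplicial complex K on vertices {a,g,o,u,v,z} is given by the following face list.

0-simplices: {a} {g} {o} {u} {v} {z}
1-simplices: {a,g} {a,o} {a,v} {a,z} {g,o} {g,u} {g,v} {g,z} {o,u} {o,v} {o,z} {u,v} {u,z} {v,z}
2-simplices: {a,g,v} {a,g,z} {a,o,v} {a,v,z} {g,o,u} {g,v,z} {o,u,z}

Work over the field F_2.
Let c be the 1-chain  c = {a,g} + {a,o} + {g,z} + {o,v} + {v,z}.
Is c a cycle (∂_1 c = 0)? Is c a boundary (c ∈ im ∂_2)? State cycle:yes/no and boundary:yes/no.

cycle:yes boundary:yes

n_0=6 n_1=14 n_2=7  [Z2]
∂1: piv[ag,ao,av,az,gu] rk=5  ker:go,gv,gz,ou,ov,oz,uv,uz,vz
∂2: piv[agv,agz,aov,avz,gou,ouz] rk=6  ker:gvz
∂1c = 0
c vs im∂2: reduces to 0 ⇒ boundary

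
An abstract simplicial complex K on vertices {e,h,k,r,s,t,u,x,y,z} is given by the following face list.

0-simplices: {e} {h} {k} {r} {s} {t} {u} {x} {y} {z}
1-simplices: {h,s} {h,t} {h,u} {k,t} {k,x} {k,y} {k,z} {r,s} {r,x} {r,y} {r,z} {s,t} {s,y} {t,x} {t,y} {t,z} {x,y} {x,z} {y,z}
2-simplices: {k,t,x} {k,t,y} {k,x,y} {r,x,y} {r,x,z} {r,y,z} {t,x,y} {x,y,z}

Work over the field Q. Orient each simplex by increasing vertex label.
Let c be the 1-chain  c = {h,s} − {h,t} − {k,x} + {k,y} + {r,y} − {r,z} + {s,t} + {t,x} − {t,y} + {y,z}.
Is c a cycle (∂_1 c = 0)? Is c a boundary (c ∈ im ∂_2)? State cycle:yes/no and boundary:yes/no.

n_0=10 n_1=19 n_2=8  [Q]
∂1: piv[hs,ht,hu,kt,kx,ky,kz,rs] rk=8  ker:rx,ry,rz,st,sy,tx,ty,tz,xy,xz,yz
∂2: piv[ktx,kty,kxy,rxy,rxz,ryz] rk=6  ker:txy,xyz
∂1c = 0
c vs im∂2: residual ≠ 0 ⇒ not boundary

cycle:yes boundary:no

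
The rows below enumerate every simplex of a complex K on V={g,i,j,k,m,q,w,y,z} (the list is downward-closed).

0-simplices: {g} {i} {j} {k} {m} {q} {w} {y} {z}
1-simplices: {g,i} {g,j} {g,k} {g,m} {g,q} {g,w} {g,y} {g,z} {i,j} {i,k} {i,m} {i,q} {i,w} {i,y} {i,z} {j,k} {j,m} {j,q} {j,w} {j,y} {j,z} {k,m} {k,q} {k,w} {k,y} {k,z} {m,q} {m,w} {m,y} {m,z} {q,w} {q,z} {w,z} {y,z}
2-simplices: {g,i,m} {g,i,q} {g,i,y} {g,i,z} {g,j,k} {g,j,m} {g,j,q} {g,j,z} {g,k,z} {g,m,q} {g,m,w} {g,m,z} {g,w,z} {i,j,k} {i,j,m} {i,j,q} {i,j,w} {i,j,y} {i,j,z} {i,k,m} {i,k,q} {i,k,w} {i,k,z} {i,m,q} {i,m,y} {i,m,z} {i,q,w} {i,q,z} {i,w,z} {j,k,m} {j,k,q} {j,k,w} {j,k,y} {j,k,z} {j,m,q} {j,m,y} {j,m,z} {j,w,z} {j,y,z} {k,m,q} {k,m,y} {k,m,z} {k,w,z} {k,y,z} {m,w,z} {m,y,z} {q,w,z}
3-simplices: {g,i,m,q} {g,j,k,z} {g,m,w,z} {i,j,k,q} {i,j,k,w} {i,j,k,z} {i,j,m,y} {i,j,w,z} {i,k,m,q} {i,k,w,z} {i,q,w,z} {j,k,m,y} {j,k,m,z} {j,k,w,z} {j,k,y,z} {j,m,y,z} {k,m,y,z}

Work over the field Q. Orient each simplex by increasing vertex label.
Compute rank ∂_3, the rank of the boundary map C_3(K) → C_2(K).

n_0=9 n_1=34 n_2=47 n_3=17  [Q]
∂1: piv[gi,gj,gk,gm,gq,gw,gy,gz] rk=8  ker:ij,ik,im,iq,iw,iy,iz,jk,jm,jq,jw,jy,jz,km,kq,kw,ky,kz,mq,mw,my,mz,qw,qz,wz,yz
∂2: piv[gim,giq,giy,giz,gjk,gjm,gjq,gjz,gkz,gmq,gmw,gmz,gwz,ijk,ijm,ijw,ijy,ikm,ikq,ikw,imy,iqw,iqz,iwz,jky,jyz] rk=26  ker:ijq,ijz,ikz,imq,imz,jkm,jkq,jkw,jkz,jmq,jmy,jmz,jwz,kmq,kmy,kmz,kwz,kyz,mwz,myz,qwz
∂3: piv[gimq,gjkz,gmwz,ijkq,ijkw,ijkz,ijmy,ijwz,ikmq,ikwz,iqwz,jkmy,jkmz,jkyz,jmyz] rk=15  ker:jkwz,kmyz
rk∂_3=15

rank∂_3=15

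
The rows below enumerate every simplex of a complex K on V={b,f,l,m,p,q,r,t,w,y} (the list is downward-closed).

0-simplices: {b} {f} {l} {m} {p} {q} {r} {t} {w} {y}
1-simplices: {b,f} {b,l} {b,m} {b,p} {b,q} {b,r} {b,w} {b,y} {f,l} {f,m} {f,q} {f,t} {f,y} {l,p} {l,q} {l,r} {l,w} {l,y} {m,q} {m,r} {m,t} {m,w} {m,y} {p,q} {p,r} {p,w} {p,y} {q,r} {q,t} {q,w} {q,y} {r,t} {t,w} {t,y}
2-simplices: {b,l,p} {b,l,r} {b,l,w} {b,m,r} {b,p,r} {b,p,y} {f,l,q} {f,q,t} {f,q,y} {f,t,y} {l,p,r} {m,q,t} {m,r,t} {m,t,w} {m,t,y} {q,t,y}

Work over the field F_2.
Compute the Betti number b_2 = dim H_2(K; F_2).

n_0=10 n_1=34 n_2=16  [Z2]
∂1: piv[bf,bl,bm,bp,bq,br,bw,by,ft] rk=9  ker:fl,fm,fq,fy,lp,lq,lr,lw,ly,mq,mr,mt,mw,my,pq,pr,pw,py,qr,qt,qw,qy,rt,tw,ty
∂2: piv[blp,blr,blw,bmr,bpr,bpy,flq,fqt,fqy,fty,mqt,mrt,mtw,mty] rk=14  ker:lpr,qty
b_2=(16−14)−0=2

b_2=2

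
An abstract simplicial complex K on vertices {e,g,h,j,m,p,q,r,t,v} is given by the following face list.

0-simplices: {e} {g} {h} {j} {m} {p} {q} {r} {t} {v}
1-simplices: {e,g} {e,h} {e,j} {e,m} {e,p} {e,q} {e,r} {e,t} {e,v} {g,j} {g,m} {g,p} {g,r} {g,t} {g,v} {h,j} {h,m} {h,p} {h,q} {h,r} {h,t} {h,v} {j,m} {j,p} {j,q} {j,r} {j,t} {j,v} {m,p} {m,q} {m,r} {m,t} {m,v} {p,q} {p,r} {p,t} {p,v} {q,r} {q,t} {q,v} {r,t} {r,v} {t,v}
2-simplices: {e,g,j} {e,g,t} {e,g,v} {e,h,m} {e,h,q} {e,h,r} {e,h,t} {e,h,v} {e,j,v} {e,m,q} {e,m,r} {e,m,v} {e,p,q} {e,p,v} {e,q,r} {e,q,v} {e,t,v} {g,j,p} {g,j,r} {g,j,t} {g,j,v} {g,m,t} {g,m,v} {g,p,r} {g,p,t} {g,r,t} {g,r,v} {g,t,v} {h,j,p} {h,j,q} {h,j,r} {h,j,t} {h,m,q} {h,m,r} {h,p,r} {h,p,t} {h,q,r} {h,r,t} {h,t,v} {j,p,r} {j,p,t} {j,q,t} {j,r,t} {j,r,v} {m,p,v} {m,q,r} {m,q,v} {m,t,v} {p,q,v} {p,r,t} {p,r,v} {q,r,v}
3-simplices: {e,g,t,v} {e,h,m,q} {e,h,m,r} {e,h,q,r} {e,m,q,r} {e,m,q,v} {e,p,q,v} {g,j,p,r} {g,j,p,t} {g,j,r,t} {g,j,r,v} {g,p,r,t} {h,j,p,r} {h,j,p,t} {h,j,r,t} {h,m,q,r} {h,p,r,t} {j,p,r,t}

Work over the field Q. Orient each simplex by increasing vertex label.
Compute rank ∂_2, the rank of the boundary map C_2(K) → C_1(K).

rank∂_2=33

n_0=10 n_1=43 n_2=52 n_3=18  [Q]
∂1: piv[eg,eh,ej,em,ep,eq,er,et,ev] rk=9  ker:gj,gm,gp,gr,gt,gv,hj,hm,hp,hq,hr,ht,hv,jm,jp,jq,jr,jt,jv,mp,mq,mr,mt,mv,pq,pr,pt,pv,qr,qt,qv,rt,rv,tv
∂2: piv[egj,egt,egv,ehm,ehq,ehr,eht,ehv,ejv,emq,emr,emv,epq,epv,eqr,eqv,etv,gjp,gjr,gjt,gmt,gmv,gpr,gpt,grt,grv,hjp,hjq,hjr,hjt,jqt,mpv,prv] rk=33  ker:gjv,gtv,hmq,hmr,hpr,hpt,hqr,hrt,htv,jpr,jpt,jrt,jrv,mqr,mqv,mtv,pqv,prt,qrv
∂3: piv[egtv,ehmq,ehmr,ehqr,emqr,emqv,epqv,gjpr,gjpt,gjrt,gjrv,gprt,hjpr,hjpt,hjrt] rk=15  ker:hmqr,hprt,jprt
rk∂_2=33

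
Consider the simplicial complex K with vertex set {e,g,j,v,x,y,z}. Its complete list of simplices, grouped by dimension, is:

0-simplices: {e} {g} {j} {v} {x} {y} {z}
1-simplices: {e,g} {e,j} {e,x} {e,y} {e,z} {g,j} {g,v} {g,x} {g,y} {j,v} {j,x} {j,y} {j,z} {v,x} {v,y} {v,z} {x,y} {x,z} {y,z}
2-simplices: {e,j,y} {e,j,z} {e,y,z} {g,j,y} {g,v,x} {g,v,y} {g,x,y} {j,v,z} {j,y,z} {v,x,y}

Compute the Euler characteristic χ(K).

n_0=7 n_1=19 n_2=10
χ=+7−19+10=-2

χ(K)=-2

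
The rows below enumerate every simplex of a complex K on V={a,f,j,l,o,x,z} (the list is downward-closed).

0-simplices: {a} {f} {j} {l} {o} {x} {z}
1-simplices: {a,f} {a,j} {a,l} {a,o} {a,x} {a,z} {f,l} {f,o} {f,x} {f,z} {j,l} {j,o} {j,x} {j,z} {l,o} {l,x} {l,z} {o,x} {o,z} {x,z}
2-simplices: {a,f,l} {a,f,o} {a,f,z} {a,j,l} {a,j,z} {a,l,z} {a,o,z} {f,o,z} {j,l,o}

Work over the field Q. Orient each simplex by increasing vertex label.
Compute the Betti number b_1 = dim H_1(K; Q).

b_1=6

n_0=7 n_1=20 n_2=9  [Q]
∂1: piv[af,aj,al,ao,ax,az] rk=6  ker:fl,fo,fx,fz,jl,jo,jx,jz,lo,lx,lz,ox,oz,xz
∂2: piv[afl,afo,afz,ajl,ajz,alz,aoz,jlo] rk=8  ker:foz
b_1=(20−6)−8=6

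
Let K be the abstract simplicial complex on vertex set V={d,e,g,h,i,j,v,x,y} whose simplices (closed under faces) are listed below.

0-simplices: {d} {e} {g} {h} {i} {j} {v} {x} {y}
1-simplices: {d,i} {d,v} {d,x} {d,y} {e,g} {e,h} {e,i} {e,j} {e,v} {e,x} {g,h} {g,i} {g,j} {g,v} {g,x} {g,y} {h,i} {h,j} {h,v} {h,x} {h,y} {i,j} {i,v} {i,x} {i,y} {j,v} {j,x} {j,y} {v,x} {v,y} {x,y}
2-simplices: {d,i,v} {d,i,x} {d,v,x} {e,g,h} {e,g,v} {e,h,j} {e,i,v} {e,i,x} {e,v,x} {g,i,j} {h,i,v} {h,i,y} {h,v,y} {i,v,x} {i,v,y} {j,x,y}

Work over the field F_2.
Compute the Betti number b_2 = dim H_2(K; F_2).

n_0=9 n_1=31 n_2=16  [Z2]
∂1: piv[di,dv,dx,dy,eg,eh,ei,ej] rk=8  ker:ev,ex,gh,gi,gj,gv,gx,gy,hi,hj,hv,hx,hy,ij,iv,ix,iy,jv,jx,jy,vx,vy,xy
∂2: piv[div,dix,dvx,egh,egv,ehj,eiv,eix,gij,hiv,hiy,hvy,jxy] rk=13  ker:evx,ivx,ivy
b_2=(16−13)−0=3

b_2=3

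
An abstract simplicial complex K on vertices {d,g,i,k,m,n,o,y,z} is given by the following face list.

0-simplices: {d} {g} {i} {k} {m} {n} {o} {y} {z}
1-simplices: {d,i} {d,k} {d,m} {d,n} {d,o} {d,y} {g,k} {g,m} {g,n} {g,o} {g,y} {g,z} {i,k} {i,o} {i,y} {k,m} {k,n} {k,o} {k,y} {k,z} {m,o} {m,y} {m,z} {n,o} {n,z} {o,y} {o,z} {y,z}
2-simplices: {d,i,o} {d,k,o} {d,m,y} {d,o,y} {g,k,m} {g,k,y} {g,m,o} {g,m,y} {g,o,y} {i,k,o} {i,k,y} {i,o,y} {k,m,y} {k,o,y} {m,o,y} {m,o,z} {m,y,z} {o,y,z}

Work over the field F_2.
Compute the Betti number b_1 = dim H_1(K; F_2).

n_0=9 n_1=28 n_2=18  [Z2]
∂1: piv[di,dk,dm,dn,do,dy,gk,gz] rk=8  ker:gm,gn,go,gy,ik,io,iy,km,kn,ko,ky,kz,mo,my,mz,no,nz,oy,oz,yz
∂2: piv[dio,dko,dmy,doy,gkm,gky,gmo,gmy,goy,iko,iky,ioy,moz,myz] rk=14  ker:kmy,koy,moy,oyz
b_1=(28−8)−14=6

b_1=6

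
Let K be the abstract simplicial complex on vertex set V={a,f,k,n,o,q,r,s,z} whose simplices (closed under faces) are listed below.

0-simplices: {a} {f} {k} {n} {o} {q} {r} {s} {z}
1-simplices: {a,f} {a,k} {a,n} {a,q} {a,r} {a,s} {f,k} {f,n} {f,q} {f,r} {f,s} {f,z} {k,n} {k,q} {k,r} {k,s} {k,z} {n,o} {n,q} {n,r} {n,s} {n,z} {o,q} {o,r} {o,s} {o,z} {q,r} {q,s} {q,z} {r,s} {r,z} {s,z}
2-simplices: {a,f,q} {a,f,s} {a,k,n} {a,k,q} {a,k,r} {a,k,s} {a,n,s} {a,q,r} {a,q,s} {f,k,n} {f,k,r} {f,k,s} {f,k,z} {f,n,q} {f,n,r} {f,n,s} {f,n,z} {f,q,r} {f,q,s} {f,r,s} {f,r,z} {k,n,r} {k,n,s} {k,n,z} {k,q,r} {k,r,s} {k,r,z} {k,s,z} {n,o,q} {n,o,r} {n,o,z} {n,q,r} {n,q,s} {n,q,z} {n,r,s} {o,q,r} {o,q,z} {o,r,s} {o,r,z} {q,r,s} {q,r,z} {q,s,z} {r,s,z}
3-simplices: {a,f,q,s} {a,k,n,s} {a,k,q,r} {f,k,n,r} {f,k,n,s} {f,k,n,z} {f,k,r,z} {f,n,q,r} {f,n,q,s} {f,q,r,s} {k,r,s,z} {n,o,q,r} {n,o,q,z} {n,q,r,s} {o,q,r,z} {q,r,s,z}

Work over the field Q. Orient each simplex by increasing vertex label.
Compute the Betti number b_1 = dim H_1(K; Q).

n_0=9 n_1=32 n_2=43 n_3=16  [Q]
∂1: piv[af,ak,an,aq,ar,as,fz,no] rk=8  ker:fk,fn,fq,fr,fs,kn,kq,kr,ks,kz,nq,nr,ns,nz,oq,or,os,oz,qr,qs,qz,rs,rz,sz
∂2: piv[afq,afs,akn,akq,akr,aks,ans,aqr,aqs,fkn,fkr,fks,fkz,fnq,fnr,fnz,frs,frz,ksz,noq,nor,noz,nqz,ors] rk=24  ker:fns,fqr,fqs,knr,kns,knz,kqr,krs,krz,nqr,nqs,nrs,oqr,oqz,orz,qrs,qrz,qsz,rsz
∂3: piv[afqs,akns,akqr,fknr,fkns,fknz,fkrz,fnqr,fnqs,fqrs,krsz,noqr,noqz,nqrs,oqrz,qrsz] rk=16
b_1=(32−8)−24=0

b_1=0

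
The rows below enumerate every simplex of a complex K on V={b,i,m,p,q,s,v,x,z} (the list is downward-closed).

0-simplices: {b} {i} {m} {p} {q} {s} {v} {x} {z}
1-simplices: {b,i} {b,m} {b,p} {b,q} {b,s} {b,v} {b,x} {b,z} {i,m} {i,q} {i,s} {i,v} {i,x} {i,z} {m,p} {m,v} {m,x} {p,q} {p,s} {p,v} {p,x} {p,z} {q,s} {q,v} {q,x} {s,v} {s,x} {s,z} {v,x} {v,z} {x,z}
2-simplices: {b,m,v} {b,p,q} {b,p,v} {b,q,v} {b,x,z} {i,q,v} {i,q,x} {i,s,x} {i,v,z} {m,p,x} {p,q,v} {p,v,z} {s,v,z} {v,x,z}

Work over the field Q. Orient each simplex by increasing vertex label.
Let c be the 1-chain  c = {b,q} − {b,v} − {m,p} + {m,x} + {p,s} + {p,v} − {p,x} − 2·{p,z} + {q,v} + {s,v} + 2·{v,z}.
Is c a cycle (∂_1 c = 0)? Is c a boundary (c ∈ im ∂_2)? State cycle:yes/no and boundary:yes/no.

cycle:yes boundary:no

n_0=9 n_1=31 n_2=14  [Q]
∂1: piv[bi,bm,bp,bq,bs,bv,bx,bz] rk=8  ker:im,iq,is,iv,ix,iz,mp,mv,mx,pq,ps,pv,px,pz,qs,qv,qx,sv,sx,sz,vx,vz,xz
∂2: piv[bmv,bpq,bpv,bqv,bxz,iqv,iqx,isx,ivz,mpx,pvz,svz,vxz] rk=13  ker:pqv
∂1c = 0
c vs im∂2: residual ≠ 0 ⇒ not boundary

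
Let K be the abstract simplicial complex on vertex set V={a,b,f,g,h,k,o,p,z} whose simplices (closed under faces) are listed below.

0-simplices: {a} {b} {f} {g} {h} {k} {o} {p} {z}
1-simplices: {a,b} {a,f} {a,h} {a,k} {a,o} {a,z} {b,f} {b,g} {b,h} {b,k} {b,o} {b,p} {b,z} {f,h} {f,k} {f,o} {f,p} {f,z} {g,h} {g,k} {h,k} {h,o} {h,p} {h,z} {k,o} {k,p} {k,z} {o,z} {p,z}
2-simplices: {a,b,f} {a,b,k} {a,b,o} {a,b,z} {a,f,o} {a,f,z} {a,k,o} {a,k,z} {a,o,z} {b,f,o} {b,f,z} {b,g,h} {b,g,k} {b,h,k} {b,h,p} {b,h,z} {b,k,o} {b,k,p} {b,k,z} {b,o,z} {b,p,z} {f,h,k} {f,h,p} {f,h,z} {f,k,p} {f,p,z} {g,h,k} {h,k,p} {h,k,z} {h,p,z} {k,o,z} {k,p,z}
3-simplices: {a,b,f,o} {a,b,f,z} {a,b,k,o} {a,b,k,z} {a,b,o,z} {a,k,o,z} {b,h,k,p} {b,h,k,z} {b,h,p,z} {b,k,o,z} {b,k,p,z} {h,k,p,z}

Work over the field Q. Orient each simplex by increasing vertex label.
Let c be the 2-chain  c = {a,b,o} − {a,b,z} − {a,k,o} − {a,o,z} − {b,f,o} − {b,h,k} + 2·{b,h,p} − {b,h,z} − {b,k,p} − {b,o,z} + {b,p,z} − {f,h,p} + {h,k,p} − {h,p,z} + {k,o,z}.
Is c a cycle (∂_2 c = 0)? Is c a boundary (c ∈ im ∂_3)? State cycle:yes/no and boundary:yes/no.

cycle:no boundary:no

n_0=9 n_1=29 n_2=32 n_3=12  [Q]
∂1: piv[ab,af,ah,ak,ao,az,bg,bp] rk=8  ker:bf,bh,bk,bo,bz,fh,fk,fo,fp,fz,gh,gk,hk,ho,hp,hz,ko,kp,kz,oz,pz
∂2: piv[abf,abk,abo,abz,afo,afz,ako,akz,aoz,bgh,bgk,bhk,bhp,bhz,bkp,bpz,fhk,fhp,fhz] rk=19  ker:bfo,bfz,bko,bkz,boz,fkp,fpz,ghk,hkp,hkz,hpz,koz,kpz
∂3: piv[abfo,abfz,abko,abkz,aboz,akoz,bhkp,bhkz,bhpz,bkpz] rk=10  ker:bkoz,hkpz
∂2c = −{a,k} − {a,o} + 2·{a,z} − {b,f} + {b,o} − {f,h} − {f,o} + {f,p} − {h,p} − {k,z} − {o,z}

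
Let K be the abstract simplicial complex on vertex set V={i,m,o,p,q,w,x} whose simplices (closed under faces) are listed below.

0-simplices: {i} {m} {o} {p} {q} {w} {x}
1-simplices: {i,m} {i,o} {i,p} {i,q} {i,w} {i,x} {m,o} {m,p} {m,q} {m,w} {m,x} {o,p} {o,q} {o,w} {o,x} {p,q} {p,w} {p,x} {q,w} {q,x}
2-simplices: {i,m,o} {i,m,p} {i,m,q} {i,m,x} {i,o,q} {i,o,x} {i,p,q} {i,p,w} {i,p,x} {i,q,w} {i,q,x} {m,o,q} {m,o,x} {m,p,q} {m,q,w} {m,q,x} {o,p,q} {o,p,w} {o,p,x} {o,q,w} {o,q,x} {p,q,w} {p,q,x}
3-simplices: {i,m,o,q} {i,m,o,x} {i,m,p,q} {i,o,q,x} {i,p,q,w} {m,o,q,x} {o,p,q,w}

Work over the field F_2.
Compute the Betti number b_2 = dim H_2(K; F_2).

n_0=7 n_1=20 n_2=23 n_3=7  [Z2]
∂1: piv[im,io,ip,iq,iw,ix] rk=6  ker:mo,mp,mq,mw,mx,op,oq,ow,ox,pq,pw,px,qw,qx
∂2: piv[imo,imp,imq,imx,ioq,iox,ipq,ipw,ipx,iqw,iqx,mqw,opq,opw] rk=14  ker:moq,mox,mpq,mqx,opx,oqw,oqx,pqw,pqx
∂3: piv[imoq,imox,impq,ioqx,ipqw,moqx,opqw] rk=7
b_2=(23−14)−7=2

b_2=2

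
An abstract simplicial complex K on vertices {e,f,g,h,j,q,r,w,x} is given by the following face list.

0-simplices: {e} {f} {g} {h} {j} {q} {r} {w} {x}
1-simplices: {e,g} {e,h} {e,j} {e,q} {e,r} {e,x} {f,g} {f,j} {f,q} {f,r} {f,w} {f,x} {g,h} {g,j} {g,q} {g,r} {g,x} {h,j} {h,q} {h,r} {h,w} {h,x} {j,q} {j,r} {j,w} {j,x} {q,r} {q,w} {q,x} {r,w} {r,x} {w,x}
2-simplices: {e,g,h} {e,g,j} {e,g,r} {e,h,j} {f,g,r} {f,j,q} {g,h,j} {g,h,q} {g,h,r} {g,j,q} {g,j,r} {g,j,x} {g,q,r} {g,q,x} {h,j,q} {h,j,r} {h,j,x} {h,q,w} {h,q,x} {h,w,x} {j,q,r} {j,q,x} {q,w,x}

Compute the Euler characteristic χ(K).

n_0=9 n_1=32 n_2=23
χ=+9−32+23=0

χ(K)=0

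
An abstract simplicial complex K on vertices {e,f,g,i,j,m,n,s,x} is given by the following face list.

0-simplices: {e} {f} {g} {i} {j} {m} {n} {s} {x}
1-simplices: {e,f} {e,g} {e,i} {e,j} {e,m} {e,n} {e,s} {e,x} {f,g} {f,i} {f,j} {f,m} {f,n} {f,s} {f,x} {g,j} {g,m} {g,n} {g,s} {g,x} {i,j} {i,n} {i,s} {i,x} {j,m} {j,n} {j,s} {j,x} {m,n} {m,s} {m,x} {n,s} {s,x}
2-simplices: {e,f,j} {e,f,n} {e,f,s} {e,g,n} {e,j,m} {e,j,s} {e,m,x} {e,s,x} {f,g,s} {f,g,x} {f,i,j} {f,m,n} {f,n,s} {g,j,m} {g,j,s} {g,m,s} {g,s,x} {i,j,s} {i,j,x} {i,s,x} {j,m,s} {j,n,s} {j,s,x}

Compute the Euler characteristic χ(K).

χ(K)=-1

n_0=9 n_1=33 n_2=23
χ=+9−33+23=-1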